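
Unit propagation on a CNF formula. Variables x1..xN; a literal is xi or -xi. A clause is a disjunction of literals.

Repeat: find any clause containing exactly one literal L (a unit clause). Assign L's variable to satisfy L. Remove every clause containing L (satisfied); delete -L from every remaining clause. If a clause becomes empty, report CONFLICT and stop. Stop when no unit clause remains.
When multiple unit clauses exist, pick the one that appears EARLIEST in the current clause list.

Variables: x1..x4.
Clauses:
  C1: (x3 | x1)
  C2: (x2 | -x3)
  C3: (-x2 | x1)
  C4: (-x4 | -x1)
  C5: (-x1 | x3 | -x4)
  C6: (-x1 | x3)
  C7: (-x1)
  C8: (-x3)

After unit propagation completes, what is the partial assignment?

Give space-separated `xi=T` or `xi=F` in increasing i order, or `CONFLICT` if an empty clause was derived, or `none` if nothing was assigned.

unit clause [-1] forces x1=F; simplify:
  drop 1 from [3, 1] -> [3]
  drop 1 from [-2, 1] -> [-2]
  satisfied 4 clause(s); 4 remain; assigned so far: [1]
unit clause [3] forces x3=T; simplify:
  drop -3 from [2, -3] -> [2]
  drop -3 from [-3] -> [] (empty!)
  satisfied 1 clause(s); 3 remain; assigned so far: [1, 3]
CONFLICT (empty clause)

Answer: CONFLICT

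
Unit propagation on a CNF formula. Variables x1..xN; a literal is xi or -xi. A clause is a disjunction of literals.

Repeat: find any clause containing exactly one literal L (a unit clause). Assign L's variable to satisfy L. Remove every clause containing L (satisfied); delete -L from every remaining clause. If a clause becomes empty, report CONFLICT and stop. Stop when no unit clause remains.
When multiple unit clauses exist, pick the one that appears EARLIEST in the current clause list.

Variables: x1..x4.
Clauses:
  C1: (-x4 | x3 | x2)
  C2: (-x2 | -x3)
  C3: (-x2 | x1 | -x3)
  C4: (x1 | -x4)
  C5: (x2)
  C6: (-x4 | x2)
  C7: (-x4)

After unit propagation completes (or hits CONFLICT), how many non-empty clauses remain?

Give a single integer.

unit clause [2] forces x2=T; simplify:
  drop -2 from [-2, -3] -> [-3]
  drop -2 from [-2, 1, -3] -> [1, -3]
  satisfied 3 clause(s); 4 remain; assigned so far: [2]
unit clause [-3] forces x3=F; simplify:
  satisfied 2 clause(s); 2 remain; assigned so far: [2, 3]
unit clause [-4] forces x4=F; simplify:
  satisfied 2 clause(s); 0 remain; assigned so far: [2, 3, 4]

Answer: 0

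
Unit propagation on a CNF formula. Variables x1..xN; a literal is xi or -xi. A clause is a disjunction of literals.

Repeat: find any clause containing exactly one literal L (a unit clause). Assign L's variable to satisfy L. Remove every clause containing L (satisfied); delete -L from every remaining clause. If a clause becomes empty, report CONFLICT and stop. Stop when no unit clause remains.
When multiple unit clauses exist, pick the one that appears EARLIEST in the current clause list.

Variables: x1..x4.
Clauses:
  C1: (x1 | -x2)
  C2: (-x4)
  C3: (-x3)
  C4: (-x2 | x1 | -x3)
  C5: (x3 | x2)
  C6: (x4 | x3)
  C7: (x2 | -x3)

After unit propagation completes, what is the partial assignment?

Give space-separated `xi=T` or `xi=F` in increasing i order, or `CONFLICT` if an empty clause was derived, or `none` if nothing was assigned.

unit clause [-4] forces x4=F; simplify:
  drop 4 from [4, 3] -> [3]
  satisfied 1 clause(s); 6 remain; assigned so far: [4]
unit clause [-3] forces x3=F; simplify:
  drop 3 from [3, 2] -> [2]
  drop 3 from [3] -> [] (empty!)
  satisfied 3 clause(s); 3 remain; assigned so far: [3, 4]
CONFLICT (empty clause)

Answer: CONFLICT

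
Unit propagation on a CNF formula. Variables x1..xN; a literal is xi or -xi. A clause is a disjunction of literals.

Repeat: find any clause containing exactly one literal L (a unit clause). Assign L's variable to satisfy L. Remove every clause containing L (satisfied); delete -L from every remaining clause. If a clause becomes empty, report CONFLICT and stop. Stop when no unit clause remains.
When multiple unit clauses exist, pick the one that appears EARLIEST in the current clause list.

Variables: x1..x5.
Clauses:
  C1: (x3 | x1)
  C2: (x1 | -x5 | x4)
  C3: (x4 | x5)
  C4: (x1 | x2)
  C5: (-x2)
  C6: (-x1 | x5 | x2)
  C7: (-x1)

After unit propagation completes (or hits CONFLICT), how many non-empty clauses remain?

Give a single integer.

unit clause [-2] forces x2=F; simplify:
  drop 2 from [1, 2] -> [1]
  drop 2 from [-1, 5, 2] -> [-1, 5]
  satisfied 1 clause(s); 6 remain; assigned so far: [2]
unit clause [1] forces x1=T; simplify:
  drop -1 from [-1, 5] -> [5]
  drop -1 from [-1] -> [] (empty!)
  satisfied 3 clause(s); 3 remain; assigned so far: [1, 2]
CONFLICT (empty clause)

Answer: 2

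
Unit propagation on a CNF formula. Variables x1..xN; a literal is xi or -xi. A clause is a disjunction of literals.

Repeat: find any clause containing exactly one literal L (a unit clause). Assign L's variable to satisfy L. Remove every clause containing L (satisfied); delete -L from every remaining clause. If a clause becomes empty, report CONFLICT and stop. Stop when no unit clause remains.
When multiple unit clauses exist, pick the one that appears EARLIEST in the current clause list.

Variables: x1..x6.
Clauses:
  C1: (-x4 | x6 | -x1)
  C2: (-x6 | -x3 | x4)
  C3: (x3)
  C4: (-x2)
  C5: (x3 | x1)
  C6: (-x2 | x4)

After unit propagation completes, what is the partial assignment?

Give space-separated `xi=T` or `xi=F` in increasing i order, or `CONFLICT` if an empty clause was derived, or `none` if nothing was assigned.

Answer: x2=F x3=T

Derivation:
unit clause [3] forces x3=T; simplify:
  drop -3 from [-6, -3, 4] -> [-6, 4]
  satisfied 2 clause(s); 4 remain; assigned so far: [3]
unit clause [-2] forces x2=F; simplify:
  satisfied 2 clause(s); 2 remain; assigned so far: [2, 3]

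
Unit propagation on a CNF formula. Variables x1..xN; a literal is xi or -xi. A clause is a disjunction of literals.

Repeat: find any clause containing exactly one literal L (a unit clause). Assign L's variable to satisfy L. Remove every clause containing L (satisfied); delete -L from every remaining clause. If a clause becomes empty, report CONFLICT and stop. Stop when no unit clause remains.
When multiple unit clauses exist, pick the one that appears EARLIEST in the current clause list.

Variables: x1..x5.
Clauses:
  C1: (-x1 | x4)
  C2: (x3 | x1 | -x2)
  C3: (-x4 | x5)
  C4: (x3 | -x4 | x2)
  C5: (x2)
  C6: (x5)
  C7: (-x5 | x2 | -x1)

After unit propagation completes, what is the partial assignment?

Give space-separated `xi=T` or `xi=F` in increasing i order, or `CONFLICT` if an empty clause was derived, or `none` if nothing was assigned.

unit clause [2] forces x2=T; simplify:
  drop -2 from [3, 1, -2] -> [3, 1]
  satisfied 3 clause(s); 4 remain; assigned so far: [2]
unit clause [5] forces x5=T; simplify:
  satisfied 2 clause(s); 2 remain; assigned so far: [2, 5]

Answer: x2=T x5=T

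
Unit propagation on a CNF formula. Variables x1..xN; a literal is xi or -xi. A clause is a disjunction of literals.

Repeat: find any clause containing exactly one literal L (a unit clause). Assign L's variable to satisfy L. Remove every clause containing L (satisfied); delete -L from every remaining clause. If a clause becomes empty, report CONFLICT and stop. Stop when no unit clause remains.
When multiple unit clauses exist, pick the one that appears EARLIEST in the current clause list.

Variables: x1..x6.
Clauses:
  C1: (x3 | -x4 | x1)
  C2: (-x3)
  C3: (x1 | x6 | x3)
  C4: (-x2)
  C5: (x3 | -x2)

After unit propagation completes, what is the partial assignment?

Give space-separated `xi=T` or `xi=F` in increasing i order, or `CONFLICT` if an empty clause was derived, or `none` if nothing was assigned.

unit clause [-3] forces x3=F; simplify:
  drop 3 from [3, -4, 1] -> [-4, 1]
  drop 3 from [1, 6, 3] -> [1, 6]
  drop 3 from [3, -2] -> [-2]
  satisfied 1 clause(s); 4 remain; assigned so far: [3]
unit clause [-2] forces x2=F; simplify:
  satisfied 2 clause(s); 2 remain; assigned so far: [2, 3]

Answer: x2=F x3=F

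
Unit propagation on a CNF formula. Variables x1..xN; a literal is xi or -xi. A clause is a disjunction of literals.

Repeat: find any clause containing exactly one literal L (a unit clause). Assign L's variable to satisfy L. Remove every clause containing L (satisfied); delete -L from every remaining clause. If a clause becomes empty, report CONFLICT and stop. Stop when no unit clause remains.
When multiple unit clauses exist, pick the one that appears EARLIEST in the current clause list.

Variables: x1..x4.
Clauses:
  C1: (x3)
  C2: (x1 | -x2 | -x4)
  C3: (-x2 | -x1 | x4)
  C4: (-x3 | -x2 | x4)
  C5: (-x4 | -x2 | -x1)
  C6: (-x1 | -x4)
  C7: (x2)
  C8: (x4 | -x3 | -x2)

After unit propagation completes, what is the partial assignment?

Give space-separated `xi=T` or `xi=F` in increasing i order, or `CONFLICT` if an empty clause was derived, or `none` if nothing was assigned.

unit clause [3] forces x3=T; simplify:
  drop -3 from [-3, -2, 4] -> [-2, 4]
  drop -3 from [4, -3, -2] -> [4, -2]
  satisfied 1 clause(s); 7 remain; assigned so far: [3]
unit clause [2] forces x2=T; simplify:
  drop -2 from [1, -2, -4] -> [1, -4]
  drop -2 from [-2, -1, 4] -> [-1, 4]
  drop -2 from [-2, 4] -> [4]
  drop -2 from [-4, -2, -1] -> [-4, -1]
  drop -2 from [4, -2] -> [4]
  satisfied 1 clause(s); 6 remain; assigned so far: [2, 3]
unit clause [4] forces x4=T; simplify:
  drop -4 from [1, -4] -> [1]
  drop -4 from [-4, -1] -> [-1]
  drop -4 from [-1, -4] -> [-1]
  satisfied 3 clause(s); 3 remain; assigned so far: [2, 3, 4]
unit clause [1] forces x1=T; simplify:
  drop -1 from [-1] -> [] (empty!)
  drop -1 from [-1] -> [] (empty!)
  satisfied 1 clause(s); 2 remain; assigned so far: [1, 2, 3, 4]
CONFLICT (empty clause)

Answer: CONFLICT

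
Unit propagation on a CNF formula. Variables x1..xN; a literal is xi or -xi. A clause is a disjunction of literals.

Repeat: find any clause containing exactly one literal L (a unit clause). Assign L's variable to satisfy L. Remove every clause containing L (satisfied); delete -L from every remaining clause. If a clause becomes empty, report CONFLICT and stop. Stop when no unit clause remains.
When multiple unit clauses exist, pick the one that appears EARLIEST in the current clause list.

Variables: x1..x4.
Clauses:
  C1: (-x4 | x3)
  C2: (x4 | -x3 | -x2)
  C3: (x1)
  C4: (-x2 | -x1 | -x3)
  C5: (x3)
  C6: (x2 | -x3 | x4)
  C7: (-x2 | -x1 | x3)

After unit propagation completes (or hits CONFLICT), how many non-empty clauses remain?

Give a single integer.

Answer: 0

Derivation:
unit clause [1] forces x1=T; simplify:
  drop -1 from [-2, -1, -3] -> [-2, -3]
  drop -1 from [-2, -1, 3] -> [-2, 3]
  satisfied 1 clause(s); 6 remain; assigned so far: [1]
unit clause [3] forces x3=T; simplify:
  drop -3 from [4, -3, -2] -> [4, -2]
  drop -3 from [-2, -3] -> [-2]
  drop -3 from [2, -3, 4] -> [2, 4]
  satisfied 3 clause(s); 3 remain; assigned so far: [1, 3]
unit clause [-2] forces x2=F; simplify:
  drop 2 from [2, 4] -> [4]
  satisfied 2 clause(s); 1 remain; assigned so far: [1, 2, 3]
unit clause [4] forces x4=T; simplify:
  satisfied 1 clause(s); 0 remain; assigned so far: [1, 2, 3, 4]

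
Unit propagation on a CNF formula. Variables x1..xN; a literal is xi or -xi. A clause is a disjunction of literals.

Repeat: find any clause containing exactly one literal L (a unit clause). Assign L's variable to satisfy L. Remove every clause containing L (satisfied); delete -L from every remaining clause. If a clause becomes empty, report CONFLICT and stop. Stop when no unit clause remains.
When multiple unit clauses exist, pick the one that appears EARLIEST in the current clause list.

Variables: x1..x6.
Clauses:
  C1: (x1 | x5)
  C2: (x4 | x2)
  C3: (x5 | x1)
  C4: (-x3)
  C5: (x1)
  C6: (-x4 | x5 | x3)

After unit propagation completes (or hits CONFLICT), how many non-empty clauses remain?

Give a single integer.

unit clause [-3] forces x3=F; simplify:
  drop 3 from [-4, 5, 3] -> [-4, 5]
  satisfied 1 clause(s); 5 remain; assigned so far: [3]
unit clause [1] forces x1=T; simplify:
  satisfied 3 clause(s); 2 remain; assigned so far: [1, 3]

Answer: 2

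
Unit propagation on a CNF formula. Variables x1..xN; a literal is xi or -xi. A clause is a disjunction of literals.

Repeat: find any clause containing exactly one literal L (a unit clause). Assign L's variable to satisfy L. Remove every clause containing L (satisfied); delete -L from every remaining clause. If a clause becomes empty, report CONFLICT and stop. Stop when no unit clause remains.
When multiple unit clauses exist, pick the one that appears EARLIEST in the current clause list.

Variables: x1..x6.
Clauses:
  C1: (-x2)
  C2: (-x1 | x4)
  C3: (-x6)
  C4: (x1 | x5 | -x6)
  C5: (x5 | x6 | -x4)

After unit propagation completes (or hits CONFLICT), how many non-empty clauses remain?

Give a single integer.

unit clause [-2] forces x2=F; simplify:
  satisfied 1 clause(s); 4 remain; assigned so far: [2]
unit clause [-6] forces x6=F; simplify:
  drop 6 from [5, 6, -4] -> [5, -4]
  satisfied 2 clause(s); 2 remain; assigned so far: [2, 6]

Answer: 2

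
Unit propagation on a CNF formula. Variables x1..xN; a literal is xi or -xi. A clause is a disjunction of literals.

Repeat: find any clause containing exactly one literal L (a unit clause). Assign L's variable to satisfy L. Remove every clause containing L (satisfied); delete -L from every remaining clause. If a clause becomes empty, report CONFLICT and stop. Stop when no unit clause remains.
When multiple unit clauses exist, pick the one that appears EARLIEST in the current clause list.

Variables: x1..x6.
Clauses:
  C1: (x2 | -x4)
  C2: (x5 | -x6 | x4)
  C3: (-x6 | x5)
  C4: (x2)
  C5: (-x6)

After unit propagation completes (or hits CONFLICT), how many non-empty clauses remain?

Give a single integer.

unit clause [2] forces x2=T; simplify:
  satisfied 2 clause(s); 3 remain; assigned so far: [2]
unit clause [-6] forces x6=F; simplify:
  satisfied 3 clause(s); 0 remain; assigned so far: [2, 6]

Answer: 0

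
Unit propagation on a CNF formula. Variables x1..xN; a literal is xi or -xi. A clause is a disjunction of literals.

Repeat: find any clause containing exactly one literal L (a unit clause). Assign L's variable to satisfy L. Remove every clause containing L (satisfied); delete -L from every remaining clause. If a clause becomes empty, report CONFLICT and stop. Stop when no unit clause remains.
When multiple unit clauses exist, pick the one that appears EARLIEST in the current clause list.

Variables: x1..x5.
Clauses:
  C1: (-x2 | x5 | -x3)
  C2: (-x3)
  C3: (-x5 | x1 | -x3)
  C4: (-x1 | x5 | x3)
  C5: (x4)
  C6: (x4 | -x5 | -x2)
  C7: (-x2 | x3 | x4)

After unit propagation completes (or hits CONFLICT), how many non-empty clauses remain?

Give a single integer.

Answer: 1

Derivation:
unit clause [-3] forces x3=F; simplify:
  drop 3 from [-1, 5, 3] -> [-1, 5]
  drop 3 from [-2, 3, 4] -> [-2, 4]
  satisfied 3 clause(s); 4 remain; assigned so far: [3]
unit clause [4] forces x4=T; simplify:
  satisfied 3 clause(s); 1 remain; assigned so far: [3, 4]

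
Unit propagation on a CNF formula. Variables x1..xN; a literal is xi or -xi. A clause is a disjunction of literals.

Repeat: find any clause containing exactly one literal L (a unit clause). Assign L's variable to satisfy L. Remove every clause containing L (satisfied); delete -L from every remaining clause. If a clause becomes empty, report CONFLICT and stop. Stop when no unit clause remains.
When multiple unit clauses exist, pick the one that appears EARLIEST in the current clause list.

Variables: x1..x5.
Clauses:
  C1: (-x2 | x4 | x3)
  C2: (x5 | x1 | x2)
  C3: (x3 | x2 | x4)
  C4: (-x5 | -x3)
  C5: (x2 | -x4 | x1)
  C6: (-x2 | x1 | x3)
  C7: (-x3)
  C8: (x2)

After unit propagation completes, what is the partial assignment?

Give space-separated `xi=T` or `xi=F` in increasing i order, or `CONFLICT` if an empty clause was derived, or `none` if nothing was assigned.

Answer: x1=T x2=T x3=F x4=T

Derivation:
unit clause [-3] forces x3=F; simplify:
  drop 3 from [-2, 4, 3] -> [-2, 4]
  drop 3 from [3, 2, 4] -> [2, 4]
  drop 3 from [-2, 1, 3] -> [-2, 1]
  satisfied 2 clause(s); 6 remain; assigned so far: [3]
unit clause [2] forces x2=T; simplify:
  drop -2 from [-2, 4] -> [4]
  drop -2 from [-2, 1] -> [1]
  satisfied 4 clause(s); 2 remain; assigned so far: [2, 3]
unit clause [4] forces x4=T; simplify:
  satisfied 1 clause(s); 1 remain; assigned so far: [2, 3, 4]
unit clause [1] forces x1=T; simplify:
  satisfied 1 clause(s); 0 remain; assigned so far: [1, 2, 3, 4]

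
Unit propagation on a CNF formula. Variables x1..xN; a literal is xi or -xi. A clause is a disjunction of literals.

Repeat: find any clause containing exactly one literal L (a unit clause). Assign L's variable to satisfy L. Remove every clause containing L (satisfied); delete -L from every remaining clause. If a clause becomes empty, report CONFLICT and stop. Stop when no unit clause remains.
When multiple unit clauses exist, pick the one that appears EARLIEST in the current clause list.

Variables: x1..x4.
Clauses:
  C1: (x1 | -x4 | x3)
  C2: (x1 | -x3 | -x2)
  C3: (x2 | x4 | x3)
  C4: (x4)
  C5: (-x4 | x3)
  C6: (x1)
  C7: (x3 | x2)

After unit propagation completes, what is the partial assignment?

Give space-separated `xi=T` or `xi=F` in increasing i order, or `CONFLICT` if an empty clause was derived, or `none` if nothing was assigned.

Answer: x1=T x3=T x4=T

Derivation:
unit clause [4] forces x4=T; simplify:
  drop -4 from [1, -4, 3] -> [1, 3]
  drop -4 from [-4, 3] -> [3]
  satisfied 2 clause(s); 5 remain; assigned so far: [4]
unit clause [3] forces x3=T; simplify:
  drop -3 from [1, -3, -2] -> [1, -2]
  satisfied 3 clause(s); 2 remain; assigned so far: [3, 4]
unit clause [1] forces x1=T; simplify:
  satisfied 2 clause(s); 0 remain; assigned so far: [1, 3, 4]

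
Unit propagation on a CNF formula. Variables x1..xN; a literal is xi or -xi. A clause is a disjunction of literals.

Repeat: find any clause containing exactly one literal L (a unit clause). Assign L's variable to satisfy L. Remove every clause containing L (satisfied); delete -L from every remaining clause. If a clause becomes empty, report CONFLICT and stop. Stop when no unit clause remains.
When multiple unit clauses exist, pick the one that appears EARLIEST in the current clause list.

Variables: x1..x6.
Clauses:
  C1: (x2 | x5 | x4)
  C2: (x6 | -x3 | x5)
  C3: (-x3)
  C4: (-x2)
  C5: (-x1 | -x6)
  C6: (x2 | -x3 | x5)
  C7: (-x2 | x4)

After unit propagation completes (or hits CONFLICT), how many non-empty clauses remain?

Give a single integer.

unit clause [-3] forces x3=F; simplify:
  satisfied 3 clause(s); 4 remain; assigned so far: [3]
unit clause [-2] forces x2=F; simplify:
  drop 2 from [2, 5, 4] -> [5, 4]
  satisfied 2 clause(s); 2 remain; assigned so far: [2, 3]

Answer: 2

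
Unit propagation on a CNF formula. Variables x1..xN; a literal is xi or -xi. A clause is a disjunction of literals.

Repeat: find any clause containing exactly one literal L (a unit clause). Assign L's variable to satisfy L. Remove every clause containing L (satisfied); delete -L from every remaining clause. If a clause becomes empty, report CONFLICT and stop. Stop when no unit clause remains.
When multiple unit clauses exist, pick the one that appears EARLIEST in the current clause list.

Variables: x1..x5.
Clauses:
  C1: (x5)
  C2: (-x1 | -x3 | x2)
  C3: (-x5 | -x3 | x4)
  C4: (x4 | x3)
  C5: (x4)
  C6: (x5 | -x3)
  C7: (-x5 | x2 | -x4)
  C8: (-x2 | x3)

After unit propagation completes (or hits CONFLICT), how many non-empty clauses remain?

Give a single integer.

Answer: 0

Derivation:
unit clause [5] forces x5=T; simplify:
  drop -5 from [-5, -3, 4] -> [-3, 4]
  drop -5 from [-5, 2, -4] -> [2, -4]
  satisfied 2 clause(s); 6 remain; assigned so far: [5]
unit clause [4] forces x4=T; simplify:
  drop -4 from [2, -4] -> [2]
  satisfied 3 clause(s); 3 remain; assigned so far: [4, 5]
unit clause [2] forces x2=T; simplify:
  drop -2 from [-2, 3] -> [3]
  satisfied 2 clause(s); 1 remain; assigned so far: [2, 4, 5]
unit clause [3] forces x3=T; simplify:
  satisfied 1 clause(s); 0 remain; assigned so far: [2, 3, 4, 5]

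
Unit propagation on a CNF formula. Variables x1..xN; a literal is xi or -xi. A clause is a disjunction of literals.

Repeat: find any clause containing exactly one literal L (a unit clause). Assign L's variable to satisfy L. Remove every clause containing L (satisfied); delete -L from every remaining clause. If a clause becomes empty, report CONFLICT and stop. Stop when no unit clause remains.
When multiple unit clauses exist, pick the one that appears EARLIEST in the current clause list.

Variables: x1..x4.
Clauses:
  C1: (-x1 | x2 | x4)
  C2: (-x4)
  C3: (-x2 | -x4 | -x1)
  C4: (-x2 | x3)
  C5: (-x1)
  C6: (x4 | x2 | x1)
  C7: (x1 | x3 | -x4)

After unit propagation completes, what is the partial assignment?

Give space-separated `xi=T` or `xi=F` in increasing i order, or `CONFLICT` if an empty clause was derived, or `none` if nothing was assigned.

Answer: x1=F x2=T x3=T x4=F

Derivation:
unit clause [-4] forces x4=F; simplify:
  drop 4 from [-1, 2, 4] -> [-1, 2]
  drop 4 from [4, 2, 1] -> [2, 1]
  satisfied 3 clause(s); 4 remain; assigned so far: [4]
unit clause [-1] forces x1=F; simplify:
  drop 1 from [2, 1] -> [2]
  satisfied 2 clause(s); 2 remain; assigned so far: [1, 4]
unit clause [2] forces x2=T; simplify:
  drop -2 from [-2, 3] -> [3]
  satisfied 1 clause(s); 1 remain; assigned so far: [1, 2, 4]
unit clause [3] forces x3=T; simplify:
  satisfied 1 clause(s); 0 remain; assigned so far: [1, 2, 3, 4]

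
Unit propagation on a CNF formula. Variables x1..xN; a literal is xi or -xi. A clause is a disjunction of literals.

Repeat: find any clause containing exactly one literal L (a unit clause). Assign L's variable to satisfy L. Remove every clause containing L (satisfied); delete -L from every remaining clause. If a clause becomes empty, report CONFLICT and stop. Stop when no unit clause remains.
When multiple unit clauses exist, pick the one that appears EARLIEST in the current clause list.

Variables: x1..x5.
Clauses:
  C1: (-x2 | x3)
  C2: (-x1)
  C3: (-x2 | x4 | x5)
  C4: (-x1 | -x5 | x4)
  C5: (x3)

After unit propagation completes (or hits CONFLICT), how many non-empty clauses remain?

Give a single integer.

unit clause [-1] forces x1=F; simplify:
  satisfied 2 clause(s); 3 remain; assigned so far: [1]
unit clause [3] forces x3=T; simplify:
  satisfied 2 clause(s); 1 remain; assigned so far: [1, 3]

Answer: 1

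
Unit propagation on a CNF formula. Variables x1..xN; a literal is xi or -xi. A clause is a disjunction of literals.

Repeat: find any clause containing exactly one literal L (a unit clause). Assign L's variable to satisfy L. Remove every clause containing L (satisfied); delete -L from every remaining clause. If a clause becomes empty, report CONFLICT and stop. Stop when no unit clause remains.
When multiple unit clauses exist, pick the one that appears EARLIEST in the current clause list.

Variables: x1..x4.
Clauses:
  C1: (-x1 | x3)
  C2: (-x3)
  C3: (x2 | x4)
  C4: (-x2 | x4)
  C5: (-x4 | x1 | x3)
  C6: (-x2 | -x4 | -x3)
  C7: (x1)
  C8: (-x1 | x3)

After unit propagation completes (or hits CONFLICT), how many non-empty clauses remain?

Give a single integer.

Answer: 3

Derivation:
unit clause [-3] forces x3=F; simplify:
  drop 3 from [-1, 3] -> [-1]
  drop 3 from [-4, 1, 3] -> [-4, 1]
  drop 3 from [-1, 3] -> [-1]
  satisfied 2 clause(s); 6 remain; assigned so far: [3]
unit clause [-1] forces x1=F; simplify:
  drop 1 from [-4, 1] -> [-4]
  drop 1 from [1] -> [] (empty!)
  satisfied 2 clause(s); 4 remain; assigned so far: [1, 3]
CONFLICT (empty clause)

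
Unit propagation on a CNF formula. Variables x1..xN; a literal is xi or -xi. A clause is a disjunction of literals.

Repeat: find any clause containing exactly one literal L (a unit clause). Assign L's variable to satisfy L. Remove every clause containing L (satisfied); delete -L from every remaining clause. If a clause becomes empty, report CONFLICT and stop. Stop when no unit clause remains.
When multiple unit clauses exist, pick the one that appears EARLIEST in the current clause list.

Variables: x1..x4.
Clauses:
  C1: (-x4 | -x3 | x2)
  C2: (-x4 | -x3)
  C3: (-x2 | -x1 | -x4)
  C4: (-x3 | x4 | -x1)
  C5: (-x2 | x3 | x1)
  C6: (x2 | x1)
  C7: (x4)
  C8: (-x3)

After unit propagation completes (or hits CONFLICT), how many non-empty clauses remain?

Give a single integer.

Answer: 3

Derivation:
unit clause [4] forces x4=T; simplify:
  drop -4 from [-4, -3, 2] -> [-3, 2]
  drop -4 from [-4, -3] -> [-3]
  drop -4 from [-2, -1, -4] -> [-2, -1]
  satisfied 2 clause(s); 6 remain; assigned so far: [4]
unit clause [-3] forces x3=F; simplify:
  drop 3 from [-2, 3, 1] -> [-2, 1]
  satisfied 3 clause(s); 3 remain; assigned so far: [3, 4]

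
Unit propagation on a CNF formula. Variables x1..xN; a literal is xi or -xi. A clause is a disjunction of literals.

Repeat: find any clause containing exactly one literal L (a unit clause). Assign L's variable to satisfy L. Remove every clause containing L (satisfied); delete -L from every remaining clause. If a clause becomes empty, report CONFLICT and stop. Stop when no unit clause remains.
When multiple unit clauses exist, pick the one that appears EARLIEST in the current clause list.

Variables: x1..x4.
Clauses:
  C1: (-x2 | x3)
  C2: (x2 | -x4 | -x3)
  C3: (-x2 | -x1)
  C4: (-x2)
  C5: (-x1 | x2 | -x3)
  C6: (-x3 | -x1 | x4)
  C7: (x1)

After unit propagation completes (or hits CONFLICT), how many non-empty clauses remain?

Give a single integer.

unit clause [-2] forces x2=F; simplify:
  drop 2 from [2, -4, -3] -> [-4, -3]
  drop 2 from [-1, 2, -3] -> [-1, -3]
  satisfied 3 clause(s); 4 remain; assigned so far: [2]
unit clause [1] forces x1=T; simplify:
  drop -1 from [-1, -3] -> [-3]
  drop -1 from [-3, -1, 4] -> [-3, 4]
  satisfied 1 clause(s); 3 remain; assigned so far: [1, 2]
unit clause [-3] forces x3=F; simplify:
  satisfied 3 clause(s); 0 remain; assigned so far: [1, 2, 3]

Answer: 0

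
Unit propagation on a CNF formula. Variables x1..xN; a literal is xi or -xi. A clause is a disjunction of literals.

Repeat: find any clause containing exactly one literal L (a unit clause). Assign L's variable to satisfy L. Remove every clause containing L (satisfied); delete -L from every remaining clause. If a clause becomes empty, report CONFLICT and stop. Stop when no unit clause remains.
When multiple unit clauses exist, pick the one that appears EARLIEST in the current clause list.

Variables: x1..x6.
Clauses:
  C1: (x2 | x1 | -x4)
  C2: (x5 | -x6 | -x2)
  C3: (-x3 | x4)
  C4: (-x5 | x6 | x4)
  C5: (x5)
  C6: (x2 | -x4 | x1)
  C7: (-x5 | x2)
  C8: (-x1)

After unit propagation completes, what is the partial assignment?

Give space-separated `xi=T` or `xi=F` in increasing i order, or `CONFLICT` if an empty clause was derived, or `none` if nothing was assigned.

Answer: x1=F x2=T x5=T

Derivation:
unit clause [5] forces x5=T; simplify:
  drop -5 from [-5, 6, 4] -> [6, 4]
  drop -5 from [-5, 2] -> [2]
  satisfied 2 clause(s); 6 remain; assigned so far: [5]
unit clause [2] forces x2=T; simplify:
  satisfied 3 clause(s); 3 remain; assigned so far: [2, 5]
unit clause [-1] forces x1=F; simplify:
  satisfied 1 clause(s); 2 remain; assigned so far: [1, 2, 5]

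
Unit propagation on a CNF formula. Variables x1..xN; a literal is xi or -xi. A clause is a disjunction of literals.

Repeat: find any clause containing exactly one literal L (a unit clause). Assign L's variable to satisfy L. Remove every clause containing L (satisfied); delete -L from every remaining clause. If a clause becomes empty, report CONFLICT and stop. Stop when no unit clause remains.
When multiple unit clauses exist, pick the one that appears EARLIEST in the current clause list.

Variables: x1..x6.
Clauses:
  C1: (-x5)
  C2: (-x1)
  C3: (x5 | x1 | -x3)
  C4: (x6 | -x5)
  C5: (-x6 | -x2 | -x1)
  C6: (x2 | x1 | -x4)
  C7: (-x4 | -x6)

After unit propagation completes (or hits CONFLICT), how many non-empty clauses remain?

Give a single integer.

unit clause [-5] forces x5=F; simplify:
  drop 5 from [5, 1, -3] -> [1, -3]
  satisfied 2 clause(s); 5 remain; assigned so far: [5]
unit clause [-1] forces x1=F; simplify:
  drop 1 from [1, -3] -> [-3]
  drop 1 from [2, 1, -4] -> [2, -4]
  satisfied 2 clause(s); 3 remain; assigned so far: [1, 5]
unit clause [-3] forces x3=F; simplify:
  satisfied 1 clause(s); 2 remain; assigned so far: [1, 3, 5]

Answer: 2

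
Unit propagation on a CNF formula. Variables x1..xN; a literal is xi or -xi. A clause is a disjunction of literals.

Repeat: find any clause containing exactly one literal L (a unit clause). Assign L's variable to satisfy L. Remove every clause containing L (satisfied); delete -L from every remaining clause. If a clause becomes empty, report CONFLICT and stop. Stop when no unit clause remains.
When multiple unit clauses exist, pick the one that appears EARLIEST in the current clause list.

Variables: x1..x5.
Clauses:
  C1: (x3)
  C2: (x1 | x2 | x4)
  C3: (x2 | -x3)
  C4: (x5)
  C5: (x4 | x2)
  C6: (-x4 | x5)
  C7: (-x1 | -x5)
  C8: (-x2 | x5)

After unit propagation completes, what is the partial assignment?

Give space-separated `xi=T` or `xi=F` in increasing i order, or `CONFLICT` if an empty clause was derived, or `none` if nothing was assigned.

Answer: x1=F x2=T x3=T x5=T

Derivation:
unit clause [3] forces x3=T; simplify:
  drop -3 from [2, -3] -> [2]
  satisfied 1 clause(s); 7 remain; assigned so far: [3]
unit clause [2] forces x2=T; simplify:
  drop -2 from [-2, 5] -> [5]
  satisfied 3 clause(s); 4 remain; assigned so far: [2, 3]
unit clause [5] forces x5=T; simplify:
  drop -5 from [-1, -5] -> [-1]
  satisfied 3 clause(s); 1 remain; assigned so far: [2, 3, 5]
unit clause [-1] forces x1=F; simplify:
  satisfied 1 clause(s); 0 remain; assigned so far: [1, 2, 3, 5]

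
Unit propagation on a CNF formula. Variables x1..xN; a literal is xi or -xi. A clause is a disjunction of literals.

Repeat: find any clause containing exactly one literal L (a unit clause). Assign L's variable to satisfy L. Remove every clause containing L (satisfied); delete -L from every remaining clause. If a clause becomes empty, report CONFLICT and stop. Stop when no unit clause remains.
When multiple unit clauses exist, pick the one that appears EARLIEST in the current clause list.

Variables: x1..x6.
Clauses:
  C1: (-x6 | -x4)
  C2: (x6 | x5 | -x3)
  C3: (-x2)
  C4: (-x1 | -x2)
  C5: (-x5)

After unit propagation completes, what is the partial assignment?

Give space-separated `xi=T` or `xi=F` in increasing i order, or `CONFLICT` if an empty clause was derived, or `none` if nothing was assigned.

Answer: x2=F x5=F

Derivation:
unit clause [-2] forces x2=F; simplify:
  satisfied 2 clause(s); 3 remain; assigned so far: [2]
unit clause [-5] forces x5=F; simplify:
  drop 5 from [6, 5, -3] -> [6, -3]
  satisfied 1 clause(s); 2 remain; assigned so far: [2, 5]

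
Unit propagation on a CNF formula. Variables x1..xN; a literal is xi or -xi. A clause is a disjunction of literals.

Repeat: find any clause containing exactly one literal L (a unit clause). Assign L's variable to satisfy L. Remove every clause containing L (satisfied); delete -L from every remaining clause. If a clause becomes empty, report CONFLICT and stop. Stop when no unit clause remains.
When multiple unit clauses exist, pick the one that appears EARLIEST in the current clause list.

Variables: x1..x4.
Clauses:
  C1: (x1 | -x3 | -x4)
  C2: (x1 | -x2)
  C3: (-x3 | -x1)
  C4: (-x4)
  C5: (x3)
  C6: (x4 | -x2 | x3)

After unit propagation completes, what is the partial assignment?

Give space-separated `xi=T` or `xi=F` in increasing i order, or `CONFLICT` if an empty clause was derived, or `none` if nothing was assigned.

unit clause [-4] forces x4=F; simplify:
  drop 4 from [4, -2, 3] -> [-2, 3]
  satisfied 2 clause(s); 4 remain; assigned so far: [4]
unit clause [3] forces x3=T; simplify:
  drop -3 from [-3, -1] -> [-1]
  satisfied 2 clause(s); 2 remain; assigned so far: [3, 4]
unit clause [-1] forces x1=F; simplify:
  drop 1 from [1, -2] -> [-2]
  satisfied 1 clause(s); 1 remain; assigned so far: [1, 3, 4]
unit clause [-2] forces x2=F; simplify:
  satisfied 1 clause(s); 0 remain; assigned so far: [1, 2, 3, 4]

Answer: x1=F x2=F x3=T x4=F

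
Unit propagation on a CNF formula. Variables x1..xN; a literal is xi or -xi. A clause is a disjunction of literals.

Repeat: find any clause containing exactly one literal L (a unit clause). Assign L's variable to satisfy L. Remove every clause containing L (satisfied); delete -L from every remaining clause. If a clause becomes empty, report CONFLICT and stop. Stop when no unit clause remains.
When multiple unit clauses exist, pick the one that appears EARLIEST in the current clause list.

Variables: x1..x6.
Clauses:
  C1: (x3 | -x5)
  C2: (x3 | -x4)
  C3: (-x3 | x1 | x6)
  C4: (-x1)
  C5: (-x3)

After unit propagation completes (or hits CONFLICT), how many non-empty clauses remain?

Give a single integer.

Answer: 0

Derivation:
unit clause [-1] forces x1=F; simplify:
  drop 1 from [-3, 1, 6] -> [-3, 6]
  satisfied 1 clause(s); 4 remain; assigned so far: [1]
unit clause [-3] forces x3=F; simplify:
  drop 3 from [3, -5] -> [-5]
  drop 3 from [3, -4] -> [-4]
  satisfied 2 clause(s); 2 remain; assigned so far: [1, 3]
unit clause [-5] forces x5=F; simplify:
  satisfied 1 clause(s); 1 remain; assigned so far: [1, 3, 5]
unit clause [-4] forces x4=F; simplify:
  satisfied 1 clause(s); 0 remain; assigned so far: [1, 3, 4, 5]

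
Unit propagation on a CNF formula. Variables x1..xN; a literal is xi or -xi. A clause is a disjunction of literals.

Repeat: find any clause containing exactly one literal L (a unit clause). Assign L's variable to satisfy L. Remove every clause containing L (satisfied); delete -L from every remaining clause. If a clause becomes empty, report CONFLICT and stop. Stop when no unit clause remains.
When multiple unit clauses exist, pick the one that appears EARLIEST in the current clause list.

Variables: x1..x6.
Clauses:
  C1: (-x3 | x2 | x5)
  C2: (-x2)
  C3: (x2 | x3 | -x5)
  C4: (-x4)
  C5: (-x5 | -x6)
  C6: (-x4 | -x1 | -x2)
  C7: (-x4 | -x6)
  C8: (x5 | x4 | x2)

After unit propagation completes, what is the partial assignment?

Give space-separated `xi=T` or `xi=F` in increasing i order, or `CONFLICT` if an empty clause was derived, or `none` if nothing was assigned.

Answer: x2=F x3=T x4=F x5=T x6=F

Derivation:
unit clause [-2] forces x2=F; simplify:
  drop 2 from [-3, 2, 5] -> [-3, 5]
  drop 2 from [2, 3, -5] -> [3, -5]
  drop 2 from [5, 4, 2] -> [5, 4]
  satisfied 2 clause(s); 6 remain; assigned so far: [2]
unit clause [-4] forces x4=F; simplify:
  drop 4 from [5, 4] -> [5]
  satisfied 2 clause(s); 4 remain; assigned so far: [2, 4]
unit clause [5] forces x5=T; simplify:
  drop -5 from [3, -5] -> [3]
  drop -5 from [-5, -6] -> [-6]
  satisfied 2 clause(s); 2 remain; assigned so far: [2, 4, 5]
unit clause [3] forces x3=T; simplify:
  satisfied 1 clause(s); 1 remain; assigned so far: [2, 3, 4, 5]
unit clause [-6] forces x6=F; simplify:
  satisfied 1 clause(s); 0 remain; assigned so far: [2, 3, 4, 5, 6]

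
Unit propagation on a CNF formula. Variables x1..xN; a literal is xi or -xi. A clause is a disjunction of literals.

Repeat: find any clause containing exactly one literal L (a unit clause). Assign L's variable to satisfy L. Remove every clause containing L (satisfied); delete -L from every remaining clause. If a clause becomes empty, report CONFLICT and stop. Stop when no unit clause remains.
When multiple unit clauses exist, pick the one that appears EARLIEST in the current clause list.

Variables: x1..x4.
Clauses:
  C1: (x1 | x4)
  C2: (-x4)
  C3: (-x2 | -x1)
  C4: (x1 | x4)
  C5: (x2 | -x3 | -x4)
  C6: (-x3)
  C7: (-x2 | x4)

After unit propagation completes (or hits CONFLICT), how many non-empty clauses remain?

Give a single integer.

unit clause [-4] forces x4=F; simplify:
  drop 4 from [1, 4] -> [1]
  drop 4 from [1, 4] -> [1]
  drop 4 from [-2, 4] -> [-2]
  satisfied 2 clause(s); 5 remain; assigned so far: [4]
unit clause [1] forces x1=T; simplify:
  drop -1 from [-2, -1] -> [-2]
  satisfied 2 clause(s); 3 remain; assigned so far: [1, 4]
unit clause [-2] forces x2=F; simplify:
  satisfied 2 clause(s); 1 remain; assigned so far: [1, 2, 4]
unit clause [-3] forces x3=F; simplify:
  satisfied 1 clause(s); 0 remain; assigned so far: [1, 2, 3, 4]

Answer: 0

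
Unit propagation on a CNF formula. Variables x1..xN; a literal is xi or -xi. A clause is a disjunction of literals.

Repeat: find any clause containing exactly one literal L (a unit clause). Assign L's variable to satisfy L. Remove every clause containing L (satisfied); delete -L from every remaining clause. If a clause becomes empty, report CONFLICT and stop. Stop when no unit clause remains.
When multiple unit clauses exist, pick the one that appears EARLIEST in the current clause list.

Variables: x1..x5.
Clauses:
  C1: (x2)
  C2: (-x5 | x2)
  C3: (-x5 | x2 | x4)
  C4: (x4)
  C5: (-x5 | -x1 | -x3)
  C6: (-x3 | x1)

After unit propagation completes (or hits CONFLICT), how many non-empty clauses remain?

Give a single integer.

Answer: 2

Derivation:
unit clause [2] forces x2=T; simplify:
  satisfied 3 clause(s); 3 remain; assigned so far: [2]
unit clause [4] forces x4=T; simplify:
  satisfied 1 clause(s); 2 remain; assigned so far: [2, 4]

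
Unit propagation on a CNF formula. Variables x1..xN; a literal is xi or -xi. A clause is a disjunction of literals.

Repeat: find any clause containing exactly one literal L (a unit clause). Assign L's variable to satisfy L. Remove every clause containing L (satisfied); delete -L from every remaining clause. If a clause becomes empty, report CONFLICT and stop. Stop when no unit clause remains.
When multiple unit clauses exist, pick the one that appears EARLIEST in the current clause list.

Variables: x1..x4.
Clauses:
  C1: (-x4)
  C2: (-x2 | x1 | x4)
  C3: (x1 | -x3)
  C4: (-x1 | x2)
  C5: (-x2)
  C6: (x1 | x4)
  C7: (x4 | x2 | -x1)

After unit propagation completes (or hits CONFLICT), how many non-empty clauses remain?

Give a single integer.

unit clause [-4] forces x4=F; simplify:
  drop 4 from [-2, 1, 4] -> [-2, 1]
  drop 4 from [1, 4] -> [1]
  drop 4 from [4, 2, -1] -> [2, -1]
  satisfied 1 clause(s); 6 remain; assigned so far: [4]
unit clause [-2] forces x2=F; simplify:
  drop 2 from [-1, 2] -> [-1]
  drop 2 from [2, -1] -> [-1]
  satisfied 2 clause(s); 4 remain; assigned so far: [2, 4]
unit clause [-1] forces x1=F; simplify:
  drop 1 from [1, -3] -> [-3]
  drop 1 from [1] -> [] (empty!)
  satisfied 2 clause(s); 2 remain; assigned so far: [1, 2, 4]
CONFLICT (empty clause)

Answer: 1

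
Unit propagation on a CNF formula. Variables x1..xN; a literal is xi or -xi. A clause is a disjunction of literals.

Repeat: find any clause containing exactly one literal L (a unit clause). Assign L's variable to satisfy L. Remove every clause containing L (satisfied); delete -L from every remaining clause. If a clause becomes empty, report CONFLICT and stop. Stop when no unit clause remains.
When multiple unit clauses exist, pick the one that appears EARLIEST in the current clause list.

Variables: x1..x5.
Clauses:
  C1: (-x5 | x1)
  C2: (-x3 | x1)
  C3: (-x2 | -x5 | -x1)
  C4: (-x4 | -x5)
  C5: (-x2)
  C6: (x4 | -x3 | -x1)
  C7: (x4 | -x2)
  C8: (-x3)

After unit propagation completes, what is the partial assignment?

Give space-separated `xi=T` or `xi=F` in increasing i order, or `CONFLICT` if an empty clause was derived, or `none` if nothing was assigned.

unit clause [-2] forces x2=F; simplify:
  satisfied 3 clause(s); 5 remain; assigned so far: [2]
unit clause [-3] forces x3=F; simplify:
  satisfied 3 clause(s); 2 remain; assigned so far: [2, 3]

Answer: x2=F x3=F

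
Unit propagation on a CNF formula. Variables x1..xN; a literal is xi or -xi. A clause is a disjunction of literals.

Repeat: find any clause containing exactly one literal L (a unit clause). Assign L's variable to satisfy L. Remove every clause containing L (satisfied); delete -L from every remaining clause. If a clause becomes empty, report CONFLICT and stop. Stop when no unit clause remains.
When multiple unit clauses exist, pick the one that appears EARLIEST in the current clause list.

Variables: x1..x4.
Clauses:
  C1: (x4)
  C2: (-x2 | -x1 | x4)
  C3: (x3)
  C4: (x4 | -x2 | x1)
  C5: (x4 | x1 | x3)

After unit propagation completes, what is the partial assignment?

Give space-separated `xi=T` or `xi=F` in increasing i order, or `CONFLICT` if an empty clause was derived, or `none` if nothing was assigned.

Answer: x3=T x4=T

Derivation:
unit clause [4] forces x4=T; simplify:
  satisfied 4 clause(s); 1 remain; assigned so far: [4]
unit clause [3] forces x3=T; simplify:
  satisfied 1 clause(s); 0 remain; assigned so far: [3, 4]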